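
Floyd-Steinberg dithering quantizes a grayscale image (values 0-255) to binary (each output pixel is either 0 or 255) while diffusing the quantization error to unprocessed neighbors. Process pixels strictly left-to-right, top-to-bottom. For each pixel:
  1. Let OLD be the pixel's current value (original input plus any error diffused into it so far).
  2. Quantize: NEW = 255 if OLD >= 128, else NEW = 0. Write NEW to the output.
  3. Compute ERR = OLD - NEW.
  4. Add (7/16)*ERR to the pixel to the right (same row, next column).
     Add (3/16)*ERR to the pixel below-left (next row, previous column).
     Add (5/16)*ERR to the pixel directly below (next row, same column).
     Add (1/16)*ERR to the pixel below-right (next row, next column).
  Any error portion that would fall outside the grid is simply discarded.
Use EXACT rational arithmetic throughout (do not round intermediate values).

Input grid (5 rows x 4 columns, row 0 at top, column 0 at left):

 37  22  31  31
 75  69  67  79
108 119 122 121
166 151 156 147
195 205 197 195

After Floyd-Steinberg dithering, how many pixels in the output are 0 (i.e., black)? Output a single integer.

Answer: 11

Derivation:
(0,0): OLD=37 → NEW=0, ERR=37
(0,1): OLD=611/16 → NEW=0, ERR=611/16
(0,2): OLD=12213/256 → NEW=0, ERR=12213/256
(0,3): OLD=212467/4096 → NEW=0, ERR=212467/4096
(1,0): OLD=23993/256 → NEW=0, ERR=23993/256
(1,1): OLD=272783/2048 → NEW=255, ERR=-249457/2048
(1,2): OLD=2669371/65536 → NEW=0, ERR=2669371/65536
(1,3): OLD=121646989/1048576 → NEW=0, ERR=121646989/1048576
(2,0): OLD=3750293/32768 → NEW=0, ERR=3750293/32768
(2,1): OLD=151521847/1048576 → NEW=255, ERR=-115865033/1048576
(2,2): OLD=210816723/2097152 → NEW=0, ERR=210816723/2097152
(2,3): OLD=6837693095/33554432 → NEW=255, ERR=-1718687065/33554432
(3,0): OLD=3037469637/16777216 → NEW=255, ERR=-1240720443/16777216
(3,1): OLD=29559259483/268435456 → NEW=0, ERR=29559259483/268435456
(3,2): OLD=940942479269/4294967296 → NEW=255, ERR=-154274181211/4294967296
(3,3): OLD=8353636738819/68719476736 → NEW=0, ERR=8353636738819/68719476736
(4,0): OLD=826938765729/4294967296 → NEW=255, ERR=-268277894751/4294967296
(4,1): OLD=6896920624611/34359738368 → NEW=255, ERR=-1864812659229/34359738368
(4,2): OLD=210782559589891/1099511627776 → NEW=255, ERR=-69592905492989/1099511627776
(4,3): OLD=3572122688925701/17592186044416 → NEW=255, ERR=-913884752400379/17592186044416
Output grid:
  Row 0: ....  (4 black, running=4)
  Row 1: .#..  (3 black, running=7)
  Row 2: .#.#  (2 black, running=9)
  Row 3: #.#.  (2 black, running=11)
  Row 4: ####  (0 black, running=11)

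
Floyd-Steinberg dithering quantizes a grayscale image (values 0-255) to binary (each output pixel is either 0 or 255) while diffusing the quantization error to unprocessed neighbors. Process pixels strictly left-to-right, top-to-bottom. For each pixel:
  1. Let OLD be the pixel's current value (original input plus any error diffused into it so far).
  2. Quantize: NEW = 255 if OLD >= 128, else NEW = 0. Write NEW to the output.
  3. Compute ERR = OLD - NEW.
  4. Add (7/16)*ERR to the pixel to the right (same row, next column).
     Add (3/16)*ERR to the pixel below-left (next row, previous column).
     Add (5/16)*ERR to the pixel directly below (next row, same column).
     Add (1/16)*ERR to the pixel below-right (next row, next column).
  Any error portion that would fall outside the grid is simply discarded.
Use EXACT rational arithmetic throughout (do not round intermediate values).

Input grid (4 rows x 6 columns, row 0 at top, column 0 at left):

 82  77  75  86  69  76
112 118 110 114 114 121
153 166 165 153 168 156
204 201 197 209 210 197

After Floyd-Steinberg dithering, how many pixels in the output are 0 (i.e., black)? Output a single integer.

(0,0): OLD=82 → NEW=0, ERR=82
(0,1): OLD=903/8 → NEW=0, ERR=903/8
(0,2): OLD=15921/128 → NEW=0, ERR=15921/128
(0,3): OLD=287575/2048 → NEW=255, ERR=-234665/2048
(0,4): OLD=618337/32768 → NEW=0, ERR=618337/32768
(0,5): OLD=44174247/524288 → NEW=0, ERR=44174247/524288
(1,0): OLD=20325/128 → NEW=255, ERR=-12315/128
(1,1): OLD=142979/1024 → NEW=255, ERR=-118141/1024
(1,2): OLD=2751359/32768 → NEW=0, ERR=2751359/32768
(1,3): OLD=16546483/131072 → NEW=0, ERR=16546483/131072
(1,4): OLD=1541518297/8388608 → NEW=255, ERR=-597576743/8388608
(1,5): OLD=15749541919/134217728 → NEW=0, ERR=15749541919/134217728
(2,0): OLD=1659729/16384 → NEW=0, ERR=1659729/16384
(2,1): OLD=96466891/524288 → NEW=255, ERR=-37226549/524288
(2,2): OLD=1481712801/8388608 → NEW=255, ERR=-657382239/8388608
(2,3): OLD=10070064473/67108864 → NEW=255, ERR=-7042695847/67108864
(2,4): OLD=278565595915/2147483648 → NEW=255, ERR=-269042734325/2147483648
(2,5): OLD=4583803752445/34359738368 → NEW=255, ERR=-4177929531395/34359738368
(3,0): OLD=1865153025/8388608 → NEW=255, ERR=-273942015/8388608
(3,1): OLD=10479839917/67108864 → NEW=255, ERR=-6632920403/67108864
(3,2): OLD=56454160567/536870912 → NEW=0, ERR=56454160567/536870912
(3,3): OLD=6659652423109/34359738368 → NEW=255, ERR=-2102080860731/34359738368
(3,4): OLD=31535543638757/274877906944 → NEW=0, ERR=31535543638757/274877906944
(3,5): OLD=885609316909387/4398046511104 → NEW=255, ERR=-235892543422133/4398046511104
Output grid:
  Row 0: ...#..  (5 black, running=5)
  Row 1: ##..#.  (3 black, running=8)
  Row 2: .#####  (1 black, running=9)
  Row 3: ##.#.#  (2 black, running=11)

Answer: 11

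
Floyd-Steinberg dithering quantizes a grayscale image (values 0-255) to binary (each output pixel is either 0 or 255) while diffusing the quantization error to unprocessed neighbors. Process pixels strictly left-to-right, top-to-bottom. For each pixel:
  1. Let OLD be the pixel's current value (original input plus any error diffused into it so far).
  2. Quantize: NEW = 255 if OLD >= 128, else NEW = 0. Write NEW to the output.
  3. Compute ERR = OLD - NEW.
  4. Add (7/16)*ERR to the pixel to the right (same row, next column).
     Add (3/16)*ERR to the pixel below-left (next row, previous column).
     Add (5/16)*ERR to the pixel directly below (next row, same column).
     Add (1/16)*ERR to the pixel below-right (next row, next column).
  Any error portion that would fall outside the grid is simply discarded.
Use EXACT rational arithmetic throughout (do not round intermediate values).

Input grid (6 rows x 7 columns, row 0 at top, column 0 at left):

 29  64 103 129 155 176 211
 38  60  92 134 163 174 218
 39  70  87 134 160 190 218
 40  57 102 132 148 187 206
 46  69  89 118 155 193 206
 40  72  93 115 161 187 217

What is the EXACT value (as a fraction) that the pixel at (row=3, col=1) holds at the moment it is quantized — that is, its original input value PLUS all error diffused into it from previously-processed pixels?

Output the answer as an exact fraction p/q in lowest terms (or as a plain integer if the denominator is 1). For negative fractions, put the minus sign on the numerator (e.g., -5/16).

Answer: 8608670041/134217728

Derivation:
(0,0): OLD=29 → NEW=0, ERR=29
(0,1): OLD=1227/16 → NEW=0, ERR=1227/16
(0,2): OLD=34957/256 → NEW=255, ERR=-30323/256
(0,3): OLD=316123/4096 → NEW=0, ERR=316123/4096
(0,4): OLD=12370941/65536 → NEW=255, ERR=-4340739/65536
(0,5): OLD=154164203/1048576 → NEW=255, ERR=-113222677/1048576
(0,6): OLD=2747433837/16777216 → NEW=255, ERR=-1530756243/16777216
(1,0): OLD=15729/256 → NEW=0, ERR=15729/256
(1,1): OLD=185239/2048 → NEW=0, ERR=185239/2048
(1,2): OLD=7459299/65536 → NEW=0, ERR=7459299/65536
(1,3): OLD=49307303/262144 → NEW=255, ERR=-17539417/262144
(1,4): OLD=1637582869/16777216 → NEW=0, ERR=1637582869/16777216
(1,5): OLD=21704768677/134217728 → NEW=255, ERR=-12520751963/134217728
(1,6): OLD=304783419147/2147483648 → NEW=255, ERR=-242824911093/2147483648
(2,0): OLD=2462829/32768 → NEW=0, ERR=2462829/32768
(2,1): OLD=163922687/1048576 → NEW=255, ERR=-103464193/1048576
(2,2): OLD=1216481725/16777216 → NEW=0, ERR=1216481725/16777216
(2,3): OLD=22847719445/134217728 → NEW=255, ERR=-11377801195/134217728
(2,4): OLD=141456826341/1073741824 → NEW=255, ERR=-132347338779/1073741824
(2,5): OLD=3154963263927/34359738368 → NEW=0, ERR=3154963263927/34359738368
(2,6): OLD=119300204885105/549755813888 → NEW=255, ERR=-20887527656335/549755813888
(3,0): OLD=754748701/16777216 → NEW=0, ERR=754748701/16777216
(3,1): OLD=8608670041/134217728 → NEW=0, ERR=8608670041/134217728
Target (3,1): original=57, with diffused error = 8608670041/134217728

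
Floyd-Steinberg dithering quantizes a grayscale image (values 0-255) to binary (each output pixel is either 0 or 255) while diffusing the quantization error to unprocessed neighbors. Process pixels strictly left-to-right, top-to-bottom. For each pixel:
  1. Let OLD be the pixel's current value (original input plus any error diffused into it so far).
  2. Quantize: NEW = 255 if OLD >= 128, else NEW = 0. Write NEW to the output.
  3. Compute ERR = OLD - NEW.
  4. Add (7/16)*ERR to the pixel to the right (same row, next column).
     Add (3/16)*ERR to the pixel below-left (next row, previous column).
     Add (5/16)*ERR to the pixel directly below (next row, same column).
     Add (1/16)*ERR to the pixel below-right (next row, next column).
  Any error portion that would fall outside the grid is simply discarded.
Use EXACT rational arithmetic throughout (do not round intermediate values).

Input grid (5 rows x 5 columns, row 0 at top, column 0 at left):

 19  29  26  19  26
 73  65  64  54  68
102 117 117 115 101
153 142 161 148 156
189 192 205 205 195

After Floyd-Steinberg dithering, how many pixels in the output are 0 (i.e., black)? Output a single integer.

(0,0): OLD=19 → NEW=0, ERR=19
(0,1): OLD=597/16 → NEW=0, ERR=597/16
(0,2): OLD=10835/256 → NEW=0, ERR=10835/256
(0,3): OLD=153669/4096 → NEW=0, ERR=153669/4096
(0,4): OLD=2779619/65536 → NEW=0, ERR=2779619/65536
(1,0): OLD=21999/256 → NEW=0, ERR=21999/256
(1,1): OLD=252681/2048 → NEW=0, ERR=252681/2048
(1,2): OLD=9212477/65536 → NEW=255, ERR=-7499203/65536
(1,3): OLD=6883705/262144 → NEW=0, ERR=6883705/262144
(1,4): OLD=398825803/4194304 → NEW=0, ERR=398825803/4194304
(2,0): OLD=4980339/32768 → NEW=255, ERR=-3375501/32768
(2,1): OLD=98989473/1048576 → NEW=0, ERR=98989473/1048576
(2,2): OLD=2267901475/16777216 → NEW=255, ERR=-2010288605/16777216
(2,3): OLD=21866956473/268435456 → NEW=0, ERR=21866956473/268435456
(2,4): OLD=721533563087/4294967296 → NEW=255, ERR=-373683097393/4294967296
(3,0): OLD=2323802307/16777216 → NEW=255, ERR=-1954387773/16777216
(3,1): OLD=12298577927/134217728 → NEW=0, ERR=12298577927/134217728
(3,2): OLD=793788911741/4294967296 → NEW=255, ERR=-301427748739/4294967296
(3,3): OLD=1021770207317/8589934592 → NEW=0, ERR=1021770207317/8589934592
(3,4): OLD=25555779826057/137438953472 → NEW=255, ERR=-9491153309303/137438953472
(4,0): OLD=364594632333/2147483648 → NEW=255, ERR=-183013697907/2147483648
(4,1): OLD=11195113714829/68719476736 → NEW=255, ERR=-6328352852851/68719476736
(4,2): OLD=187806550699235/1099511627776 → NEW=255, ERR=-92568914383645/1099511627776
(4,3): OLD=3307395488002189/17592186044416 → NEW=255, ERR=-1178611953323891/17592186044416
(4,4): OLD=42655584051941979/281474976710656 → NEW=255, ERR=-29120535009275301/281474976710656
Output grid:
  Row 0: .....  (5 black, running=5)
  Row 1: ..#..  (4 black, running=9)
  Row 2: #.#.#  (2 black, running=11)
  Row 3: #.#.#  (2 black, running=13)
  Row 4: #####  (0 black, running=13)

Answer: 13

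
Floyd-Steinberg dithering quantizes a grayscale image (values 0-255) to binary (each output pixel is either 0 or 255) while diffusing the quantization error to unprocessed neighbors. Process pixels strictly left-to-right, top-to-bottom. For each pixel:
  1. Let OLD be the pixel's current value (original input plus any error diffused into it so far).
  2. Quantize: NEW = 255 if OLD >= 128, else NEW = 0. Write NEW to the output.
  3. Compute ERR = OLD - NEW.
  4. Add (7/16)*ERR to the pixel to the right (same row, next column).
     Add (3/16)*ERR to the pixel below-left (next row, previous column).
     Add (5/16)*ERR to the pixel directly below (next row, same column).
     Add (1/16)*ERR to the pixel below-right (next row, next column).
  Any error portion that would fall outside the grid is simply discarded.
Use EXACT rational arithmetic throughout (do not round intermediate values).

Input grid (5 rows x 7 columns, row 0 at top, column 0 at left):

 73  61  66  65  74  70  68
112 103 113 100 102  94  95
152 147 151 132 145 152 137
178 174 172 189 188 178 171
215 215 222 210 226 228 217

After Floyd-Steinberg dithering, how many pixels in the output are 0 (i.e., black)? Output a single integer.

(0,0): OLD=73 → NEW=0, ERR=73
(0,1): OLD=1487/16 → NEW=0, ERR=1487/16
(0,2): OLD=27305/256 → NEW=0, ERR=27305/256
(0,3): OLD=457375/4096 → NEW=0, ERR=457375/4096
(0,4): OLD=8051289/65536 → NEW=0, ERR=8051289/65536
(0,5): OLD=129759343/1048576 → NEW=0, ERR=129759343/1048576
(0,6): OLD=2049166089/16777216 → NEW=0, ERR=2049166089/16777216
(1,0): OLD=38973/256 → NEW=255, ERR=-26307/256
(1,1): OLD=228651/2048 → NEW=0, ERR=228651/2048
(1,2): OLD=14543879/65536 → NEW=255, ERR=-2167801/65536
(1,3): OLD=39354235/262144 → NEW=255, ERR=-27492485/262144
(1,4): OLD=2091955601/16777216 → NEW=0, ERR=2091955601/16777216
(1,5): OLD=29232998881/134217728 → NEW=255, ERR=-4992521759/134217728
(1,6): OLD=267639133711/2147483648 → NEW=0, ERR=267639133711/2147483648
(2,0): OLD=4614409/32768 → NEW=255, ERR=-3741431/32768
(2,1): OLD=125106803/1048576 → NEW=0, ERR=125106803/1048576
(2,2): OLD=3022842649/16777216 → NEW=255, ERR=-1255347431/16777216
(2,3): OLD=11784681361/134217728 → NEW=0, ERR=11784681361/134217728
(2,4): OLD=224251202465/1073741824 → NEW=255, ERR=-49552962655/1073741824
(2,5): OLD=5200224732107/34359738368 → NEW=255, ERR=-3561508551733/34359738368
(2,6): OLD=70519031767101/549755813888 → NEW=255, ERR=-69668700774339/549755813888
(3,0): OLD=2763035897/16777216 → NEW=255, ERR=-1515154183/16777216
(3,1): OLD=20214289669/134217728 → NEW=255, ERR=-14011230971/134217728
(3,2): OLD=136221194143/1073741824 → NEW=0, ERR=136221194143/1073741824
(3,3): OLD=1110732441417/4294967296 → NEW=255, ERR=15515780937/4294967296
(3,4): OLD=88626855491833/549755813888 → NEW=255, ERR=-51560877049607/549755813888
(3,5): OLD=342740257632379/4398046511104 → NEW=0, ERR=342740257632379/4398046511104
(3,6): OLD=11189615932211813/70368744177664 → NEW=255, ERR=-6754413833092507/70368744177664
(4,0): OLD=359069124087/2147483648 → NEW=255, ERR=-188539206153/2147483648
(4,1): OLD=5570058257803/34359738368 → NEW=255, ERR=-3191675026037/34359738368
(4,2): OLD=118284960177669/549755813888 → NEW=255, ERR=-21902772363771/549755813888
(4,3): OLD=809426424084679/4398046511104 → NEW=255, ERR=-312075436246841/4398046511104
(4,4): OLD=6350240990508261/35184372088832 → NEW=255, ERR=-2621773892143899/35184372088832
(4,5): OLD=220556531119066789/1125899906842624 → NEW=255, ERR=-66547945125802331/1125899906842624
(4,6): OLD=2990677259983462675/18014398509481984 → NEW=255, ERR=-1602994359934443245/18014398509481984
Output grid:
  Row 0: .......  (7 black, running=7)
  Row 1: #.##.#.  (3 black, running=10)
  Row 2: #.#.###  (2 black, running=12)
  Row 3: ##.##.#  (2 black, running=14)
  Row 4: #######  (0 black, running=14)

Answer: 14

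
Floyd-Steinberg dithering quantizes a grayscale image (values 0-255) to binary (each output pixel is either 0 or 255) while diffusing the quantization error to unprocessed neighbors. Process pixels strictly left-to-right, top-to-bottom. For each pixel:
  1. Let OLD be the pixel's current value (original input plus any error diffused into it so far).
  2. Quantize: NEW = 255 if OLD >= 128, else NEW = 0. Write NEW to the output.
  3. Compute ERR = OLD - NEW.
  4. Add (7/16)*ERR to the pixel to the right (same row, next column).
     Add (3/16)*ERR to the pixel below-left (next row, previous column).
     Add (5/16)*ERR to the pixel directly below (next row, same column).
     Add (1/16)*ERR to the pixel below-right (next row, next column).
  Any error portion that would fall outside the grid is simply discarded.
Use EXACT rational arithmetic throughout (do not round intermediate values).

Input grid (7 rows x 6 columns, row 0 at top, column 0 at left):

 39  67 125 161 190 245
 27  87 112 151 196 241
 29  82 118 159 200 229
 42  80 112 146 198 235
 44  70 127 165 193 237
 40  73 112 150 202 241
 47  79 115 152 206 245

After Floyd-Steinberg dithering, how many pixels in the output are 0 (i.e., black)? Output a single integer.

Answer: 19

Derivation:
(0,0): OLD=39 → NEW=0, ERR=39
(0,1): OLD=1345/16 → NEW=0, ERR=1345/16
(0,2): OLD=41415/256 → NEW=255, ERR=-23865/256
(0,3): OLD=492401/4096 → NEW=0, ERR=492401/4096
(0,4): OLD=15898647/65536 → NEW=255, ERR=-813033/65536
(0,5): OLD=251209889/1048576 → NEW=255, ERR=-16176991/1048576
(1,0): OLD=14067/256 → NEW=0, ERR=14067/256
(1,1): OLD=250405/2048 → NEW=0, ERR=250405/2048
(1,2): OLD=10758025/65536 → NEW=255, ERR=-5953655/65536
(1,3): OLD=36875733/262144 → NEW=255, ERR=-29970987/262144
(1,4): OLD=2461627743/16777216 → NEW=255, ERR=-1816562337/16777216
(1,5): OLD=50474712809/268435456 → NEW=255, ERR=-17976328471/268435456
(2,0): OLD=2264167/32768 → NEW=0, ERR=2264167/32768
(2,1): OLD=143486557/1048576 → NEW=255, ERR=-123900323/1048576
(2,2): OLD=404672343/16777216 → NEW=0, ERR=404672343/16777216
(2,3): OLD=14474702687/134217728 → NEW=0, ERR=14474702687/134217728
(2,4): OLD=831695033757/4294967296 → NEW=255, ERR=-263521626723/4294967296
(2,5): OLD=11988962549531/68719476736 → NEW=255, ERR=-5534504018149/68719476736
(3,0): OLD=695208823/16777216 → NEW=0, ERR=695208823/16777216
(3,1): OLD=9401271467/134217728 → NEW=0, ERR=9401271467/134217728
(3,2): OLD=175039414641/1073741824 → NEW=255, ERR=-98764750479/1073741824
(3,3): OLD=8896614259603/68719476736 → NEW=255, ERR=-8626852308077/68719476736
(3,4): OLD=63520570863283/549755813888 → NEW=0, ERR=63520570863283/549755813888
(3,5): OLD=2256614927315357/8796093022208 → NEW=255, ERR=13611206652317/8796093022208
(4,0): OLD=150501447833/2147483648 → NEW=0, ERR=150501447833/2147483648
(4,1): OLD=3707191764421/34359738368 → NEW=0, ERR=3707191764421/34359738368
(4,2): OLD=138866835343039/1099511627776 → NEW=0, ERR=138866835343039/1099511627776
(4,3): OLD=3464618680772955/17592186044416 → NEW=255, ERR=-1021388760553125/17592186044416
(4,4): OLD=55211433568456203/281474976710656 → NEW=255, ERR=-16564685492761077/281474976710656
(4,5): OLD=986100638583851629/4503599627370496 → NEW=255, ERR=-162317266395624851/4503599627370496
(5,0): OLD=45151923675423/549755813888 → NEW=0, ERR=45151923675423/549755813888
(5,1): OLD=3003164442325263/17592186044416 → NEW=255, ERR=-1482842999000817/17592186044416
(5,2): OLD=15544279563877525/140737488355328 → NEW=0, ERR=15544279563877525/140737488355328
(5,3): OLD=797304610525144503/4503599627370496 → NEW=255, ERR=-351113294454331977/4503599627370496
(5,4): OLD=1253029846646469815/9007199254740992 → NEW=255, ERR=-1043805963312483145/9007199254740992
(5,5): OLD=25271875983369280163/144115188075855872 → NEW=255, ERR=-11477496975973967197/144115188075855872
(6,0): OLD=16005102696466061/281474976710656 → NEW=0, ERR=16005102696466061/281474976710656
(6,1): OLD=465576111822547977/4503599627370496 → NEW=0, ERR=465576111822547977/4503599627370496
(6,2): OLD=3149948284058186849/18014398509481984 → NEW=255, ERR=-1443723335859719071/18014398509481984
(6,3): OLD=22409519939256936381/288230376151711744 → NEW=0, ERR=22409519939256936381/288230376151711744
(6,4): OLD=848528772539922109981/4611686018427387904 → NEW=255, ERR=-327451162159061805539/4611686018427387904
(6,5): OLD=13414822887750101823147/73786976294838206464 → NEW=255, ERR=-5400856067433640825173/73786976294838206464
Output grid:
  Row 0: ..#.##  (3 black, running=3)
  Row 1: ..####  (2 black, running=5)
  Row 2: .#..##  (3 black, running=8)
  Row 3: ..##.#  (3 black, running=11)
  Row 4: ...###  (3 black, running=14)
  Row 5: .#.###  (2 black, running=16)
  Row 6: ..#.##  (3 black, running=19)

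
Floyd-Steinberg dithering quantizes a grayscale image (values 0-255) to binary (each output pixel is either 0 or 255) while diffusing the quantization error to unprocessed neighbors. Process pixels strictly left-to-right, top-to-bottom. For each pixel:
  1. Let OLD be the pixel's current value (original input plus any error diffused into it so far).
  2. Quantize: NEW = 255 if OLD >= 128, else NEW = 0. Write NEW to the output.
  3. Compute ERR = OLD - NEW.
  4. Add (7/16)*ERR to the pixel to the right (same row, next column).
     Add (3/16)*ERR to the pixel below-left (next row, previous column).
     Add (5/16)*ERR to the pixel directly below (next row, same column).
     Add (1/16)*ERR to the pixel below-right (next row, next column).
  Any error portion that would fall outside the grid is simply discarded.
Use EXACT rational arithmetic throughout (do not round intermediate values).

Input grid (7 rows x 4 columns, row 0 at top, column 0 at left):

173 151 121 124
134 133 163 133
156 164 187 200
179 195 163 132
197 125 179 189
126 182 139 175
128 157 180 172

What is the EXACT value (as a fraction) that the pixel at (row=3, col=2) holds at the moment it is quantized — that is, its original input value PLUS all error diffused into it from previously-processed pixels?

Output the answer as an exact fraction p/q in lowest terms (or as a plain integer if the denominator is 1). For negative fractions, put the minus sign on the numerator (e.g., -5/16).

Answer: 213177035007/2147483648

Derivation:
(0,0): OLD=173 → NEW=255, ERR=-82
(0,1): OLD=921/8 → NEW=0, ERR=921/8
(0,2): OLD=21935/128 → NEW=255, ERR=-10705/128
(0,3): OLD=179017/2048 → NEW=0, ERR=179017/2048
(1,0): OLD=16635/128 → NEW=255, ERR=-16005/128
(1,1): OLD=95709/1024 → NEW=0, ERR=95709/1024
(1,2): OLD=6597537/32768 → NEW=255, ERR=-1758303/32768
(1,3): OLD=69003063/524288 → NEW=255, ERR=-64690377/524288
(2,0): OLD=2202831/16384 → NEW=255, ERR=-1975089/16384
(2,1): OLD=64273237/524288 → NEW=0, ERR=64273237/524288
(2,2): OLD=216606249/1048576 → NEW=255, ERR=-50780631/1048576
(2,3): OLD=2296809317/16777216 → NEW=255, ERR=-1981380763/16777216
(3,0): OLD=1378366303/8388608 → NEW=255, ERR=-760728737/8388608
(3,1): OLD=23759234049/134217728 → NEW=255, ERR=-10466286591/134217728
(3,2): OLD=213177035007/2147483648 → NEW=0, ERR=213177035007/2147483648
Target (3,2): original=163, with diffused error = 213177035007/2147483648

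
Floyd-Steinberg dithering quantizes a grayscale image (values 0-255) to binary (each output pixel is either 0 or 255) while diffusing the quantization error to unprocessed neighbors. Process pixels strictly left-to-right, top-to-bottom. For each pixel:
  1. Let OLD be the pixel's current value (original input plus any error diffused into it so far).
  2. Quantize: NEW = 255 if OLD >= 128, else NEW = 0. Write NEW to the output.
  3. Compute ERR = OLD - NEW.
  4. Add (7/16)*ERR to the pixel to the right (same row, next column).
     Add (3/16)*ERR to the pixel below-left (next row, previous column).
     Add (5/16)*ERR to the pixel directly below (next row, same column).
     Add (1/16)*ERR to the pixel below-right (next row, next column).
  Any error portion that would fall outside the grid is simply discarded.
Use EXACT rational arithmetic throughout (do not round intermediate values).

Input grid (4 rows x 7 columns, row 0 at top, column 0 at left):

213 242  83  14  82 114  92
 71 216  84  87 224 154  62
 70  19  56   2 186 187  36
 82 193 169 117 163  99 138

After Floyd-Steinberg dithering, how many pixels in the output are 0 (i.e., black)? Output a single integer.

(0,0): OLD=213 → NEW=255, ERR=-42
(0,1): OLD=1789/8 → NEW=255, ERR=-251/8
(0,2): OLD=8867/128 → NEW=0, ERR=8867/128
(0,3): OLD=90741/2048 → NEW=0, ERR=90741/2048
(0,4): OLD=3322163/32768 → NEW=0, ERR=3322163/32768
(0,5): OLD=83023973/524288 → NEW=255, ERR=-50669467/524288
(0,6): OLD=417065667/8388608 → NEW=0, ERR=417065667/8388608
(1,0): OLD=6655/128 → NEW=0, ERR=6655/128
(1,1): OLD=245049/1024 → NEW=255, ERR=-16071/1024
(1,2): OLD=3444845/32768 → NEW=0, ERR=3444845/32768
(1,3): OLD=22305673/131072 → NEW=255, ERR=-11117687/131072
(1,4): OLD=1704747291/8388608 → NEW=255, ERR=-434347749/8388608
(1,5): OLD=7838604619/67108864 → NEW=0, ERR=7838604619/67108864
(1,6): OLD=131639160325/1073741824 → NEW=0, ERR=131639160325/1073741824
(2,0): OLD=1364867/16384 → NEW=0, ERR=1364867/16384
(2,1): OLD=38536465/524288 → NEW=0, ERR=38536465/524288
(2,2): OLD=873464307/8388608 → NEW=0, ERR=873464307/8388608
(2,3): OLD=1201931419/67108864 → NEW=0, ERR=1201931419/67108864
(2,4): OLD=104289573675/536870912 → NEW=255, ERR=-32612508885/536870912
(2,5): OLD=3722469751641/17179869184 → NEW=255, ERR=-658396890279/17179869184
(2,6): OLD=17824642026495/274877906944 → NEW=0, ERR=17824642026495/274877906944
(3,0): OLD=1021853971/8388608 → NEW=0, ERR=1021853971/8388608
(3,1): OLD=19729560663/67108864 → NEW=255, ERR=2616800343/67108864
(3,2): OLD=121628502357/536870912 → NEW=255, ERR=-15273580203/536870912
(3,3): OLD=226062182899/2147483648 → NEW=0, ERR=226062182899/2147483648
(3,4): OLD=50579083425043/274877906944 → NEW=255, ERR=-19514782845677/274877906944
(3,5): OLD=141453847493801/2199023255552 → NEW=0, ERR=141453847493801/2199023255552
(3,6): OLD=6474331159819511/35184372088832 → NEW=255, ERR=-2497683722832649/35184372088832
Output grid:
  Row 0: ##...#.  (4 black, running=4)
  Row 1: .#.##..  (4 black, running=8)
  Row 2: ....##.  (5 black, running=13)
  Row 3: .##.#.#  (3 black, running=16)

Answer: 16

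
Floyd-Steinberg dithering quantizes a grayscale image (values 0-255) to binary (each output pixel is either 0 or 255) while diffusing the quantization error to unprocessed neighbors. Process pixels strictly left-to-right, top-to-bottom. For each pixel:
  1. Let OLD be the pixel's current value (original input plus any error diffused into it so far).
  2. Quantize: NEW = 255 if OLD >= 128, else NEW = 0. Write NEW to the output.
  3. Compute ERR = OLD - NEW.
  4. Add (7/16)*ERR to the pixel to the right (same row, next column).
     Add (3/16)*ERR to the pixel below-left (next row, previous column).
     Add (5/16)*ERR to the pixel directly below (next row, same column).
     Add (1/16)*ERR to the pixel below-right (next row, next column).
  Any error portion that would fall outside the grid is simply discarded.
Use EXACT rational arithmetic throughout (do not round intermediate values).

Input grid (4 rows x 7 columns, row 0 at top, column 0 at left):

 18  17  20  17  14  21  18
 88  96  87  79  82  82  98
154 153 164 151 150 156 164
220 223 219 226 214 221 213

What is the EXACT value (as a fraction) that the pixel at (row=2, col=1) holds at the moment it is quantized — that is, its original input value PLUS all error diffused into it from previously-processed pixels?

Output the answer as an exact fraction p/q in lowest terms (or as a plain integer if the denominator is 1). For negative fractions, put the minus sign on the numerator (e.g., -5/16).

(0,0): OLD=18 → NEW=0, ERR=18
(0,1): OLD=199/8 → NEW=0, ERR=199/8
(0,2): OLD=3953/128 → NEW=0, ERR=3953/128
(0,3): OLD=62487/2048 → NEW=0, ERR=62487/2048
(0,4): OLD=896161/32768 → NEW=0, ERR=896161/32768
(0,5): OLD=17283175/524288 → NEW=0, ERR=17283175/524288
(0,6): OLD=271977169/8388608 → NEW=0, ERR=271977169/8388608
(1,0): OLD=12581/128 → NEW=0, ERR=12581/128
(1,1): OLD=157379/1024 → NEW=255, ERR=-103741/1024
(1,2): OLD=1953087/32768 → NEW=0, ERR=1953087/32768
(1,3): OLD=15947443/131072 → NEW=0, ERR=15947443/131072
(1,4): OLD=1273933337/8388608 → NEW=255, ERR=-865161703/8388608
(1,5): OLD=3688862249/67108864 → NEW=0, ERR=3688862249/67108864
(1,6): OLD=144140067655/1073741824 → NEW=255, ERR=-129664097465/1073741824
(2,0): OLD=2715153/16384 → NEW=255, ERR=-1462767/16384
(2,1): OLD=52218763/524288 → NEW=0, ERR=52218763/524288
Target (2,1): original=153, with diffused error = 52218763/524288

Answer: 52218763/524288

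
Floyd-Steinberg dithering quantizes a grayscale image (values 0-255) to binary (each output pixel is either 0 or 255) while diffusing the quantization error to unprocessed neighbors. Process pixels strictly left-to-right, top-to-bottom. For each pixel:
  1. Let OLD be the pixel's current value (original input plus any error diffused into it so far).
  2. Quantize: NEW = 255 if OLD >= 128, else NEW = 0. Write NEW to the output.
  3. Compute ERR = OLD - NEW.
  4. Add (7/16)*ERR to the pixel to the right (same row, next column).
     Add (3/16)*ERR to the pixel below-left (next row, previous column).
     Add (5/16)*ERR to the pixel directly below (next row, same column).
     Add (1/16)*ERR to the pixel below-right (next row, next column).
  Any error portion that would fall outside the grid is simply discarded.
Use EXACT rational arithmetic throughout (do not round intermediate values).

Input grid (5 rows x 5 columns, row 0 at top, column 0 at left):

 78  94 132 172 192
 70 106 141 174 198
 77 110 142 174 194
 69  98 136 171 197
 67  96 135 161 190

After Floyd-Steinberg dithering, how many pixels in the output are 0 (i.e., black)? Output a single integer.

Answer: 12

Derivation:
(0,0): OLD=78 → NEW=0, ERR=78
(0,1): OLD=1025/8 → NEW=255, ERR=-1015/8
(0,2): OLD=9791/128 → NEW=0, ERR=9791/128
(0,3): OLD=420793/2048 → NEW=255, ERR=-101447/2048
(0,4): OLD=5581327/32768 → NEW=255, ERR=-2774513/32768
(1,0): OLD=9035/128 → NEW=0, ERR=9035/128
(1,1): OLD=119245/1024 → NEW=0, ERR=119245/1024
(1,2): OLD=6508817/32768 → NEW=255, ERR=-1847023/32768
(1,3): OLD=16091037/131072 → NEW=0, ERR=16091037/131072
(1,4): OLD=465890487/2097152 → NEW=255, ERR=-68883273/2097152
(2,0): OLD=1980703/16384 → NEW=0, ERR=1980703/16384
(2,1): OLD=101252613/524288 → NEW=255, ERR=-32440827/524288
(2,2): OLD=1070480591/8388608 → NEW=0, ERR=1070480591/8388608
(2,3): OLD=34696943485/134217728 → NEW=255, ERR=471422845/134217728
(2,4): OLD=414346362155/2147483648 → NEW=255, ERR=-133261968085/2147483648
(3,0): OLD=798403951/8388608 → NEW=0, ERR=798403951/8388608
(3,1): OLD=10186230275/67108864 → NEW=255, ERR=-6926530045/67108864
(3,2): OLD=273834219601/2147483648 → NEW=0, ERR=273834219601/2147483648
(3,3): OLD=963040719097/4294967296 → NEW=255, ERR=-132175941383/4294967296
(3,4): OLD=11294971177501/68719476736 → NEW=255, ERR=-6228495390179/68719476736
(4,0): OLD=83097270113/1073741824 → NEW=0, ERR=83097270113/1073741824
(4,1): OLD=4379545927969/34359738368 → NEW=0, ERR=4379545927969/34359738368
(4,2): OLD=120061987962511/549755813888 → NEW=255, ERR=-20125744578929/549755813888
(4,3): OLD=1111315832891425/8796093022208 → NEW=0, ERR=1111315832891425/8796093022208
(4,4): OLD=30262400240085351/140737488355328 → NEW=255, ERR=-5625659290523289/140737488355328
Output grid:
  Row 0: .#.##  (2 black, running=2)
  Row 1: ..#.#  (3 black, running=5)
  Row 2: .#.##  (2 black, running=7)
  Row 3: .#.##  (2 black, running=9)
  Row 4: ..#.#  (3 black, running=12)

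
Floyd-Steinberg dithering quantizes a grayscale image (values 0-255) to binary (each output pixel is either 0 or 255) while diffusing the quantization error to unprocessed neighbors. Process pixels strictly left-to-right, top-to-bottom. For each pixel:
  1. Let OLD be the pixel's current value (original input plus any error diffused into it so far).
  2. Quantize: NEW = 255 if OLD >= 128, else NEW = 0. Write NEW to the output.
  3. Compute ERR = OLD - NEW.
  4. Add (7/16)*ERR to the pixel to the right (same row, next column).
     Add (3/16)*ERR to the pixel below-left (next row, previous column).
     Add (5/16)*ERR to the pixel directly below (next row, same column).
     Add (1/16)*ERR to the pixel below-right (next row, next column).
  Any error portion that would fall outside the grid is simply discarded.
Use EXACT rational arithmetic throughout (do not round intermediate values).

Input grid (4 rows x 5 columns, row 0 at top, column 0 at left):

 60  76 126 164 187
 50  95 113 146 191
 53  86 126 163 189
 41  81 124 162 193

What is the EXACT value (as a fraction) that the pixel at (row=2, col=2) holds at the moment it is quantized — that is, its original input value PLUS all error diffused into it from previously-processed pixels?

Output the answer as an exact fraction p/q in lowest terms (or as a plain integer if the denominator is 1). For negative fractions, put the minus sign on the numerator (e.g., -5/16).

(0,0): OLD=60 → NEW=0, ERR=60
(0,1): OLD=409/4 → NEW=0, ERR=409/4
(0,2): OLD=10927/64 → NEW=255, ERR=-5393/64
(0,3): OLD=130185/1024 → NEW=0, ERR=130185/1024
(0,4): OLD=3975103/16384 → NEW=255, ERR=-202817/16384
(1,0): OLD=5627/64 → NEW=0, ERR=5627/64
(1,1): OLD=78525/512 → NEW=255, ERR=-52035/512
(1,2): OLD=1186721/16384 → NEW=0, ERR=1186721/16384
(1,3): OLD=13751453/65536 → NEW=255, ERR=-2960227/65536
(1,4): OLD=183831927/1048576 → NEW=255, ERR=-83554953/1048576
(2,0): OLD=503151/8192 → NEW=0, ERR=503151/8192
(2,1): OLD=26263573/262144 → NEW=0, ERR=26263573/262144
(2,2): OLD=745100351/4194304 → NEW=255, ERR=-324447169/4194304
Target (2,2): original=126, with diffused error = 745100351/4194304

Answer: 745100351/4194304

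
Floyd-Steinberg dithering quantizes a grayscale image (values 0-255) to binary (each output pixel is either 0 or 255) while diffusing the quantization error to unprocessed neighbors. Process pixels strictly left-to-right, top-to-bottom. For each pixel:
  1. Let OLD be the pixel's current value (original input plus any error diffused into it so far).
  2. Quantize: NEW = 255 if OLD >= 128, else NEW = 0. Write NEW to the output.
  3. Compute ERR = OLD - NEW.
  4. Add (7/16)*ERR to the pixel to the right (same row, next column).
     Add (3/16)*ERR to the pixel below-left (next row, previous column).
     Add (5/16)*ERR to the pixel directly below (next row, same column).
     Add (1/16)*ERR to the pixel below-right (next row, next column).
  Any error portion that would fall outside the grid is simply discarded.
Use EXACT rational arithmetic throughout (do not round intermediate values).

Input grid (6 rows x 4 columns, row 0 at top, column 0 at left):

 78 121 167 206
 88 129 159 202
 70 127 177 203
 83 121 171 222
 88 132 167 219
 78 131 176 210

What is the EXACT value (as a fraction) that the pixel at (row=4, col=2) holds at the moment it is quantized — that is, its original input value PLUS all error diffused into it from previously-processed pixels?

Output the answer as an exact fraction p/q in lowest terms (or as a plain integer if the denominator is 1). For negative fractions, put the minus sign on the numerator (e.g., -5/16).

(0,0): OLD=78 → NEW=0, ERR=78
(0,1): OLD=1241/8 → NEW=255, ERR=-799/8
(0,2): OLD=15783/128 → NEW=0, ERR=15783/128
(0,3): OLD=532369/2048 → NEW=255, ERR=10129/2048
(1,0): OLD=11987/128 → NEW=0, ERR=11987/128
(1,1): OLD=170757/1024 → NEW=255, ERR=-90363/1024
(1,2): OLD=5033513/32768 → NEW=255, ERR=-3322327/32768
(1,3): OLD=87500655/524288 → NEW=255, ERR=-46192785/524288
(2,0): OLD=1355271/16384 → NEW=0, ERR=1355271/16384
(2,1): OLD=64201981/524288 → NEW=0, ERR=64201981/524288
(2,2): OLD=185445889/1048576 → NEW=255, ERR=-81940991/1048576
(2,3): OLD=2263945597/16777216 → NEW=255, ERR=-2014244483/16777216
(3,0): OLD=1105703767/8388608 → NEW=255, ERR=-1033391273/8388608
(3,1): OLD=12870079625/134217728 → NEW=0, ERR=12870079625/134217728
(3,2): OLD=372961866487/2147483648 → NEW=255, ERR=-174646463753/2147483648
(3,3): OLD=4948405052737/34359738368 → NEW=255, ERR=-3813328231103/34359738368
(4,0): OLD=144917498059/2147483648 → NEW=0, ERR=144917498059/2147483648
(4,1): OLD=2895513381921/17179869184 → NEW=255, ERR=-1485353259999/17179869184
(4,2): OLD=48897313869761/549755813888 → NEW=0, ERR=48897313869761/549755813888
Target (4,2): original=167, with diffused error = 48897313869761/549755813888

Answer: 48897313869761/549755813888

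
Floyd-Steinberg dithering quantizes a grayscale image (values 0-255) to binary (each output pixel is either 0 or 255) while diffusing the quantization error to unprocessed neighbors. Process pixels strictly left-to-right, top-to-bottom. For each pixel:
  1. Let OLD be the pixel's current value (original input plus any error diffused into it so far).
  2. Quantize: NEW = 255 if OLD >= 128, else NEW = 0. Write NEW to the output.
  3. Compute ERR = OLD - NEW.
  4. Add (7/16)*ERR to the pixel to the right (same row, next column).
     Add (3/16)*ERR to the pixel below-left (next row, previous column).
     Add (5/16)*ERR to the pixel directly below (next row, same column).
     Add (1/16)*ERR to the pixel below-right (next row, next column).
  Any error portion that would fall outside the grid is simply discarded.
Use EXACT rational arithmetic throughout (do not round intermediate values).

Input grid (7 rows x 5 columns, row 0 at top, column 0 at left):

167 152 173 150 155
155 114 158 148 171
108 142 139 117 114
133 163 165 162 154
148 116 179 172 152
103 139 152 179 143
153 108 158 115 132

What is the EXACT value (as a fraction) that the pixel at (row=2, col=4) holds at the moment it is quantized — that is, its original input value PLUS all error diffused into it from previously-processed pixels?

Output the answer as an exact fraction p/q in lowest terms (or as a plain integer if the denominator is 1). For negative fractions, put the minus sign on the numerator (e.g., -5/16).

(0,0): OLD=167 → NEW=255, ERR=-88
(0,1): OLD=227/2 → NEW=0, ERR=227/2
(0,2): OLD=7125/32 → NEW=255, ERR=-1035/32
(0,3): OLD=69555/512 → NEW=255, ERR=-61005/512
(0,4): OLD=842725/8192 → NEW=0, ERR=842725/8192
(1,0): OLD=4761/32 → NEW=255, ERR=-3399/32
(1,1): OLD=23407/256 → NEW=0, ERR=23407/256
(1,2): OLD=1414331/8192 → NEW=255, ERR=-674629/8192
(1,3): OLD=3014767/32768 → NEW=0, ERR=3014767/32768
(1,4): OLD=123706797/524288 → NEW=255, ERR=-9986643/524288
(2,0): OLD=376629/4096 → NEW=0, ERR=376629/4096
(2,1): OLD=24736119/131072 → NEW=255, ERR=-8687241/131072
(2,2): OLD=224884709/2097152 → NEW=0, ERR=224884709/2097152
(2,3): OLD=6172242207/33554432 → NEW=255, ERR=-2384137953/33554432
(2,4): OLD=44405713945/536870912 → NEW=0, ERR=44405713945/536870912
Target (2,4): original=114, with diffused error = 44405713945/536870912

Answer: 44405713945/536870912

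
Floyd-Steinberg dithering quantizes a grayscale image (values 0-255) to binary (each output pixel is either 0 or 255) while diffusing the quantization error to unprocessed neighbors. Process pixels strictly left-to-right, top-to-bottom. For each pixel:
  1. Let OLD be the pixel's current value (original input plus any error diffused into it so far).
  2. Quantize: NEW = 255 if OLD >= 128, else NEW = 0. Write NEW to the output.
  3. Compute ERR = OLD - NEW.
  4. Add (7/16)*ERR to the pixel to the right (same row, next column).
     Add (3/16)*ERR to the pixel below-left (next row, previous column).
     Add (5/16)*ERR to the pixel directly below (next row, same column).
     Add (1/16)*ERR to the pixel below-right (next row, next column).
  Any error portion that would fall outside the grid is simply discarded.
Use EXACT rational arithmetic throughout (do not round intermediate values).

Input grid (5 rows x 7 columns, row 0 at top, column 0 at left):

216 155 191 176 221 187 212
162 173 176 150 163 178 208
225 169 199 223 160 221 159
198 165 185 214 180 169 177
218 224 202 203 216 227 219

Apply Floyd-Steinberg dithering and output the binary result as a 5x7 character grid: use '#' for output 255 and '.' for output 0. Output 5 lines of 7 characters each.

Answer: ###.###
.#.##.#
####.##
#.####.
###.###

Derivation:
(0,0): OLD=216 → NEW=255, ERR=-39
(0,1): OLD=2207/16 → NEW=255, ERR=-1873/16
(0,2): OLD=35785/256 → NEW=255, ERR=-29495/256
(0,3): OLD=514431/4096 → NEW=0, ERR=514431/4096
(0,4): OLD=18084473/65536 → NEW=255, ERR=1372793/65536
(0,5): OLD=205693263/1048576 → NEW=255, ERR=-61693617/1048576
(0,6): OLD=3124914473/16777216 → NEW=255, ERR=-1153275607/16777216
(1,0): OLD=32733/256 → NEW=0, ERR=32733/256
(1,1): OLD=344715/2048 → NEW=255, ERR=-177525/2048
(1,2): OLD=7753191/65536 → NEW=0, ERR=7753191/65536
(1,3): OLD=62320219/262144 → NEW=255, ERR=-4526501/262144
(1,4): OLD=2664381105/16777216 → NEW=255, ERR=-1613808975/16777216
(1,5): OLD=14220483585/134217728 → NEW=0, ERR=14220483585/134217728
(1,6): OLD=492192176623/2147483648 → NEW=255, ERR=-55416153617/2147483648
(2,0): OLD=8149545/32768 → NEW=255, ERR=-206295/32768
(2,1): OLD=177556435/1048576 → NEW=255, ERR=-89830445/1048576
(2,2): OLD=3184897337/16777216 → NEW=255, ERR=-1093292743/16777216
(2,3): OLD=23951483569/134217728 → NEW=255, ERR=-10274037071/134217728
(2,4): OLD=123735323713/1073741824 → NEW=0, ERR=123735323713/1073741824
(2,5): OLD=10090619388459/34359738368 → NEW=255, ERR=1328886104619/34359738368
(2,6): OLD=95920528648925/549755813888 → NEW=255, ERR=-44267203892515/549755813888
(3,0): OLD=3019390233/16777216 → NEW=255, ERR=-1258799847/16777216
(3,1): OLD=12454157221/134217728 → NEW=0, ERR=12454157221/134217728
(3,2): OLD=199205728767/1073741824 → NEW=255, ERR=-74598436353/1073741824
(3,3): OLD=761144175913/4294967296 → NEW=255, ERR=-334072484567/4294967296
(3,4): OLD=101402143981849/549755813888 → NEW=255, ERR=-38785588559591/549755813888
(3,5): OLD=625951181634523/4398046511104 → NEW=255, ERR=-495550678696997/4398046511104
(3,6): OLD=7385822234258181/70368744177664 → NEW=0, ERR=7385822234258181/70368744177664
(4,0): OLD=455161913047/2147483648 → NEW=255, ERR=-92446417193/2147483648
(4,1): OLD=7437072053227/34359738368 → NEW=255, ERR=-1324661230613/34359738368
(4,2): OLD=85012820593573/549755813888 → NEW=255, ERR=-55174911947867/549755813888
(4,3): OLD=515512472329383/4398046511104 → NEW=0, ERR=515512472329383/4398046511104
(4,4): OLD=7714035123004933/35184372088832 → NEW=255, ERR=-1257979759647227/35184372088832
(4,5): OLD=215516419289601605/1125899906842624 → NEW=255, ERR=-71588056955267515/1125899906842624
(4,6): OLD=3908041679883905139/18014398509481984 → NEW=255, ERR=-685629940034000781/18014398509481984
Row 0: ###.###
Row 1: .#.##.#
Row 2: ####.##
Row 3: #.####.
Row 4: ###.###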